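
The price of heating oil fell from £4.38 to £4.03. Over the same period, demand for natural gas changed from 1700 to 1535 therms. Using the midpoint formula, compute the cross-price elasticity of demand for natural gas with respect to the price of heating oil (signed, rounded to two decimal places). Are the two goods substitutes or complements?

%ΔQ_{natural gas} = (1535 − 1700)/avg = -165/1617.5 = -0.102009…
%ΔP_{heating oil} = (4.03 − 4.38)/avg = -0.35/4.205 = -0.083234…
E_cross = (-165/1617.5) / (-0.35/4.205) = 1.2255…
E_cross > 0 ⇒ the goods are substitutes.

1.23; substitutes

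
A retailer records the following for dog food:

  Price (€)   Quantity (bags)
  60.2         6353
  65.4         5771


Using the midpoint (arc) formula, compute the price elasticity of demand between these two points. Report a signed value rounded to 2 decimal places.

-1.16

%ΔQ = (5771 − 6353) / [(6353 + 5771)/2] = -582/6062 = -0.096007…
%ΔP = (65.4 − 60.2) / [(60.2 + 65.4)/2] = 5.2/62.8 = 0.082802…
Arc Ed = %ΔQ / %ΔP = (-582/6062) / (5.2/62.8) = -1.1594…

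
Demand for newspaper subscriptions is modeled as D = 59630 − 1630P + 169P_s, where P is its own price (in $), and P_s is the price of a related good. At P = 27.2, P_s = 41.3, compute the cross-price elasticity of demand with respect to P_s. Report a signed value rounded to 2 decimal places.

At the given values, D = 59630 − 1630(27.2) + 169(41.3) = 22273.7.
∂D/∂P_s = 169.
E = (169) × (41.3/22273.7) = 0.3133…

0.31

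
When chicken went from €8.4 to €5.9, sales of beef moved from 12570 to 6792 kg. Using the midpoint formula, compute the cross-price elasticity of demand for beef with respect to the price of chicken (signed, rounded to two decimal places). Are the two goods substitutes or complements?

1.71; substitutes

%ΔQ_{beef} = (6792 − 12570)/avg = -5778/9681 = -0.596839…
%ΔP_{chicken} = (5.9 − 8.4)/avg = -2.5/7.15 = -0.349650…
E_cross = (-5778/9681) / (-2.5/7.15) = 1.7069…
E_cross > 0 ⇒ the goods are substitutes.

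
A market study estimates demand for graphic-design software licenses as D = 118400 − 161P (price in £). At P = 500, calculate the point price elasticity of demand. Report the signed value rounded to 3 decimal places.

-2.124

dD/dP = −161. At P = 500, D = 118400 − 161(500) = 37900.
Ed = (dD/dP)·(P/D) = −161 × (500/37900) = -2.12401…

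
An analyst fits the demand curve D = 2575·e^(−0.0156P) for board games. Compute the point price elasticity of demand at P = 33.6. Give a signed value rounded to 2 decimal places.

dD/dP = −0.0156·D = -23.7827. At P = 33.6, D = 1524.54.
Ed = (dD/dP)·(P/D) = (-23.7827) × (33.6/1524.54) = -0.5241…

-0.52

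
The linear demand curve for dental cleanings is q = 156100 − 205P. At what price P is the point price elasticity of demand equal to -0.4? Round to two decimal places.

Ed = −205P/(156100 − 205P). Set this equal to -0.4:
205P = 0.4·(156100 − 205P) ⇒ 205P(1 + 0.4) = 0.4·156100
P = 0.4·156100 / (205·1.4) = 217.5609…

217.56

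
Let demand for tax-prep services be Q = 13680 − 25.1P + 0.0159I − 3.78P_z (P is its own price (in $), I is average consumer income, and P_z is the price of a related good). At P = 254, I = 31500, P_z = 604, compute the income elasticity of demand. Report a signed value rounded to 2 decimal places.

At the given values, Q = 13680 − 25.1(254) + 0.0159(31500) − 3.78(604) = 5522.33.
∂Q/∂I = 0.0159.
E = (0.0159) × (31500/5522.33) = 0.0906…

0.09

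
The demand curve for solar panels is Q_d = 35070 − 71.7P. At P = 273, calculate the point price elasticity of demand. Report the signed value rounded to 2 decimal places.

-1.26

dQ_d/dP = −71.7. At P = 273, Q_d = 35070 − 71.7(273) = 15495.9.
Ed = (dQ_d/dP)·(P/Q_d) = −71.7 × (273/15495.9) = -1.2631…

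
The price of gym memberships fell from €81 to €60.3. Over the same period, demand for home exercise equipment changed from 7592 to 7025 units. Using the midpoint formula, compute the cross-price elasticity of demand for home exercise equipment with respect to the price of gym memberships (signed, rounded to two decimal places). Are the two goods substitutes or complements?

0.26; substitutes

%ΔQ_{home exercise equipment} = (7025 − 7592)/avg = -567/7308.5 = -0.077580…
%ΔP_{gym memberships} = (60.3 − 81)/avg = -20.7/70.65 = -0.292993…
E_cross = (-567/7308.5) / (-20.7/70.65) = 0.2647…
E_cross > 0 ⇒ the goods are substitutes.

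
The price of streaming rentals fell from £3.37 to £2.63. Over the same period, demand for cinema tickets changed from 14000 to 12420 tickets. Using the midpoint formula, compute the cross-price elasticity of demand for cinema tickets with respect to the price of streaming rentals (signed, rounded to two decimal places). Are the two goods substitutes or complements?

0.48; substitutes

%ΔQ_{cinema tickets} = (12420 − 14000)/avg = -1580/13210 = -0.119606…
%ΔP_{streaming rentals} = (2.63 − 3.37)/avg = -0.74/3 = -0.246666…
E_cross = (-1580/13210) / (-0.74/3) = 0.4848…
E_cross > 0 ⇒ the goods are substitutes.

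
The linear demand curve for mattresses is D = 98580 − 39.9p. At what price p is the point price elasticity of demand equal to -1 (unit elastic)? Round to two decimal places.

Ed = −39.9p/(98580 − 39.9p). Set this equal to -1:
39.9p = 1·(98580 − 39.9p) ⇒ 39.9p(1 + 1) = 1·98580
p = 1·98580 / (39.9·2) = 1235.3383…

1235.34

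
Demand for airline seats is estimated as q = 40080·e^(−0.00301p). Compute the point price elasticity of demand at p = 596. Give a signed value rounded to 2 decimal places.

dq/dp = −0.00301·q = -20.0626. At p = 596, q = 6665.32.
Ed = (dq/dp)·(p/q) = (-20.0626) × (596/6665.32) = -1.7939…

-1.79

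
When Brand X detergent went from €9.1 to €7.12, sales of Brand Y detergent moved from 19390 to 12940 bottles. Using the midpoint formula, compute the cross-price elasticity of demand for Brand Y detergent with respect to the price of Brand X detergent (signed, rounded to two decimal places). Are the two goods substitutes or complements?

%ΔQ_{Brand Y detergent} = (12940 − 19390)/avg = -6450/16165 = -0.399010…
%ΔP_{Brand X detergent} = (7.12 − 9.1)/avg = -1.98/8.11 = -0.244143…
E_cross = (-6450/16165) / (-1.98/8.11) = 1.6343…
E_cross > 0 ⇒ the goods are substitutes.

1.63; substitutes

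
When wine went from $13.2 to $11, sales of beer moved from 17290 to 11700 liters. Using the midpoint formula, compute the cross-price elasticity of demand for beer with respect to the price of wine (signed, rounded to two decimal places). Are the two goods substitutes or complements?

%ΔQ_{beer} = (11700 − 17290)/avg = -5590/14495 = -0.385650…
%ΔP_{wine} = (11 − 13.2)/avg = -2.2/12.1 = -0.181818…
E_cross = (-5590/14495) / (-2.2/12.1) = 2.1210…
E_cross > 0 ⇒ the goods are substitutes.

2.12; substitutes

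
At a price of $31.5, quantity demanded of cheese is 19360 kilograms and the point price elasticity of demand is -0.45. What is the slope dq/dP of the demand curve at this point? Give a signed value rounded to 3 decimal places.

Ed = (dq/dP)·(P/q) ⇒ dq/dP = Ed·q/P = (-0.45)·19360/31.5 = -276.57142…

-276.571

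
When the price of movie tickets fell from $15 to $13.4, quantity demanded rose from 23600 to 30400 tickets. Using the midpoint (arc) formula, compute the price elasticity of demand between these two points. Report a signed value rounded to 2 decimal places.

%ΔQ = (30400 − 23600) / [(23600 + 30400)/2] = 6800/27000 = 0.251851…
%ΔP = (13.4 − 15) / [(15 + 13.4)/2] = -1.6/14.2 = -0.112676…
Arc Ed = %ΔQ / %ΔP = (6800/27000) / (-1.6/14.2) = -2.2351…

-2.24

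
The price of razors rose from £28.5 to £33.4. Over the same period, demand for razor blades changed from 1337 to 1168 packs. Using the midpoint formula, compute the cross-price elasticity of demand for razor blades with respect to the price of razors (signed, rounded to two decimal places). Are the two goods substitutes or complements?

%ΔQ_{razor blades} = (1168 − 1337)/avg = -169/1252.5 = -0.134930…
%ΔP_{razors} = (33.4 − 28.5)/avg = 4.9/30.95 = 0.158319…
E_cross = (-169/1252.5) / (4.9/30.95) = -0.8522…
E_cross < 0 ⇒ the goods are complements.

-0.85; complements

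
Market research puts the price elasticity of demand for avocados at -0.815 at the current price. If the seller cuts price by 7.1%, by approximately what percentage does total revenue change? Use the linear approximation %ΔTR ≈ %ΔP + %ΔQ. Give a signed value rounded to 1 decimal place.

-1.3%

%ΔQ ≈ Ed × %ΔP = (-0.815) × (-7.1%) = +5.7865%
%ΔTR ≈ %ΔP + %ΔQ = (-7.1%) + (+5.7865%) = -1.3135%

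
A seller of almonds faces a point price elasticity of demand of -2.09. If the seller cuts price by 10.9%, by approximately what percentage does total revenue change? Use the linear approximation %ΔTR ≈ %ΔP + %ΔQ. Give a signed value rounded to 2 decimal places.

%ΔQ ≈ Ed × %ΔP = (-2.09) × (-10.9%) = +22.7810%
%ΔTR ≈ %ΔP + %ΔQ = (-10.9%) + (+22.7810%) = +11.8810%

+11.88%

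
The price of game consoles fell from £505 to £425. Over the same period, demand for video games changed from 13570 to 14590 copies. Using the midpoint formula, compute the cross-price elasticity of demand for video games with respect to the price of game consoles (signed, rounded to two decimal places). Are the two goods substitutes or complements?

%ΔQ_{video games} = (14590 − 13570)/avg = 1020/14080 = 0.072443…
%ΔP_{game consoles} = (425 − 505)/avg = -80/465 = -0.172043…
E_cross = (1020/14080) / (-80/465) = -0.4210…
E_cross < 0 ⇒ the goods are complements.

-0.42; complements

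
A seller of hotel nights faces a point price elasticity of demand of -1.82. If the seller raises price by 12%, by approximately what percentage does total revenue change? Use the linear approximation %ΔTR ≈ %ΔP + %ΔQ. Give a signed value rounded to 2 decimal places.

-9.84%

%ΔQ ≈ Ed × %ΔP = (-1.82) × (+12%) = -21.8400%
%ΔTR ≈ %ΔP + %ΔQ = (+12%) + (-21.8400%) = -9.8400%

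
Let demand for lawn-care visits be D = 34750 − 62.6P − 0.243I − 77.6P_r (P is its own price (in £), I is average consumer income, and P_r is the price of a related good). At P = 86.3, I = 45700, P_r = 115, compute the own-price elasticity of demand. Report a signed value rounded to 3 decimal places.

-0.580

At the given values, D = 34750 − 62.6(86.3) − 0.243(45700) − 77.6(115) = 9318.52.
∂D/∂P = −62.6.
E = (-62.6) × (86.3/9318.52) = -0.57974…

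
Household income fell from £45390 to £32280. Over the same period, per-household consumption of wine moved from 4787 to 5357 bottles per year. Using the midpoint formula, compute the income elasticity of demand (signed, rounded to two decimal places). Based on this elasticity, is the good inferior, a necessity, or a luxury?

%ΔQ = (5357 − 4787)/[( 4787 + 5357)/2] = 570/5072 = 0.112381…
%ΔIncome = (32280 − 45390)/[( 45390 + 32280)/2] = -13110/38835 = -0.337582…
E_income = (570/5072) / (-13110/38835) = -0.3329…
E_income < 0 ⇒ inferior good.

-0.33; inferior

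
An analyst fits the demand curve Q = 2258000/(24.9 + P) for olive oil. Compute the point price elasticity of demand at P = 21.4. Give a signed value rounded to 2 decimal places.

-0.46

dQ/dP = −2258000/(24.9 + P)² = -1053.32. At P = 21.4, Q = 48768.9.
Ed = (dQ/dP)·(P/Q) = (-1053.32) × (21.4/48768.9) = -0.4622…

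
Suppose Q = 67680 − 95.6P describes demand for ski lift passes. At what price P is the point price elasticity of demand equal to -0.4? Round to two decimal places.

202.27

Ed = −95.6P/(67680 − 95.6P). Set this equal to -0.4:
95.6P = 0.4·(67680 − 95.6P) ⇒ 95.6P(1 + 0.4) = 0.4·67680
P = 0.4·67680 / (95.6·1.4) = 202.2713…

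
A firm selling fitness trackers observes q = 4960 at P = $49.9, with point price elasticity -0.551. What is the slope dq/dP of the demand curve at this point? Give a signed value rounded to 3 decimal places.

Ed = (dq/dP)·(P/q) ⇒ dq/dP = Ed·q/P = (-0.551)·4960/49.9 = -54.76873…

-54.769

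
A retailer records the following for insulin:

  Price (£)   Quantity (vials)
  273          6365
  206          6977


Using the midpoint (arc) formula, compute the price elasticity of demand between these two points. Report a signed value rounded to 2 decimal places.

-0.33

%ΔQ = (6977 − 6365) / [(6365 + 6977)/2] = 612/6671 = 0.091740…
%ΔP = (206 − 273) / [(273 + 206)/2] = -67/239.5 = -0.279749…
Arc Ed = %ΔQ / %ΔP = (612/6671) / (-67/239.5) = -0.3279…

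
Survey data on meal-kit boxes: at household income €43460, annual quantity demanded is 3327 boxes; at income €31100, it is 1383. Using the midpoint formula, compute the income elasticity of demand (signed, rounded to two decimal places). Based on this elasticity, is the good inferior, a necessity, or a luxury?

2.49; luxury

%ΔQ = (1383 − 3327)/[( 3327 + 1383)/2] = -1944/2355 = -0.825477…
%ΔIncome = (31100 − 43460)/[( 43460 + 31100)/2] = -12360/37280 = -0.331545…
E_income = (-1944/2355) / (-12360/37280) = 2.4897…
E_income > 1 ⇒ normal good, luxury.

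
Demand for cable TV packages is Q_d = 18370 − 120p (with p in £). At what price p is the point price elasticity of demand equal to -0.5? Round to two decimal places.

Ed = −120p/(18370 − 120p). Set this equal to -0.5:
120p = 0.5·(18370 − 120p) ⇒ 120p(1 + 0.5) = 0.5·18370
p = 0.5·18370 / (120·1.5) = 51.0277…

51.03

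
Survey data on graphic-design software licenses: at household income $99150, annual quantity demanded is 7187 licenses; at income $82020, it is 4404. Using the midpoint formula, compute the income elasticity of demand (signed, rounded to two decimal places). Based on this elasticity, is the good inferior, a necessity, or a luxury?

2.54; luxury

%ΔQ = (4404 − 7187)/[( 7187 + 4404)/2] = -2783/5795.5 = -0.480200…
%ΔIncome = (82020 − 99150)/[( 99150 + 82020)/2] = -17130/90585 = -0.189104…
E_income = (-2783/5795.5) / (-17130/90585) = 2.5393…
E_income > 1 ⇒ normal good, luxury.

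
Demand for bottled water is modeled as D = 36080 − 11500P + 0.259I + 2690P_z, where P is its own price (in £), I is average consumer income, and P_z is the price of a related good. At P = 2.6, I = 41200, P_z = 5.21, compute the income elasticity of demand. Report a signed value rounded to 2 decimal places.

0.35

At the given values, D = 36080 − 11500(2.6) + 0.259(41200) + 2690(5.21) = 30865.7.
∂D/∂I = 0.259.
E = (0.259) × (41200/30865.7) = 0.3457…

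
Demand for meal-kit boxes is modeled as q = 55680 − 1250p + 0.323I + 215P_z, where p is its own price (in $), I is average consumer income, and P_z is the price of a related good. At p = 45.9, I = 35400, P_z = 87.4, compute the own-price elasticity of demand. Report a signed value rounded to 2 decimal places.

At the given values, q = 55680 − 1250(45.9) + 0.323(35400) + 215(87.4) = 28530.2.
∂q/∂p = −1250.
E = (-1250) × (45.9/28530.2) = -2.0110…

-2.01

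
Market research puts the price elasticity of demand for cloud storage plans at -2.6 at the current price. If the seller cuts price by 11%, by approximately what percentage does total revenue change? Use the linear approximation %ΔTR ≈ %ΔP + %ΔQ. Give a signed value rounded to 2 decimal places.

+17.60%

%ΔQ ≈ Ed × %ΔP = (-2.6) × (-11%) = +28.6000%
%ΔTR ≈ %ΔP + %ΔQ = (-11%) + (+28.6000%) = +17.6000%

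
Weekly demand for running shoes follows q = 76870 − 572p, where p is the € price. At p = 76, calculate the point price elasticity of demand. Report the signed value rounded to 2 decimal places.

dq/dp = −572. At p = 76, q = 76870 − 572(76) = 33398.
Ed = (dq/dp)·(p/q) = −572 × (76/33398) = -1.3016…

-1.30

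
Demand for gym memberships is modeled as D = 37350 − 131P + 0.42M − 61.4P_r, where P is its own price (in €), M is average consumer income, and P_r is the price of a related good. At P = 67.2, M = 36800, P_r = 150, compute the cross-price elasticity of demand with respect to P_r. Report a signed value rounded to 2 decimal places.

-0.26

At the given values, D = 37350 − 131(67.2) + 0.42(36800) − 61.4(150) = 34792.8.
∂D/∂P_r = -61.4.
E = (-61.4) × (150/34792.8) = -0.2647…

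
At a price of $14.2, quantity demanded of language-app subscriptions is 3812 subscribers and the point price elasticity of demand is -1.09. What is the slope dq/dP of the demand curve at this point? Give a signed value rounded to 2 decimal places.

-292.61

Ed = (dq/dP)·(P/q) ⇒ dq/dP = Ed·q/P = (-1.09)·3812/14.2 = -292.6112…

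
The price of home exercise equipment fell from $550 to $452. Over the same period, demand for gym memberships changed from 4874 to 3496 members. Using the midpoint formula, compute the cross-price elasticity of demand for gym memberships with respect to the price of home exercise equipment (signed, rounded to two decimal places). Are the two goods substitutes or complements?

1.68; substitutes

%ΔQ_{gym memberships} = (3496 − 4874)/avg = -1378/4185 = -0.329271…
%ΔP_{home exercise equipment} = (452 − 550)/avg = -98/501 = -0.195608…
E_cross = (-1378/4185) / (-98/501) = 1.6833…
E_cross > 0 ⇒ the goods are substitutes.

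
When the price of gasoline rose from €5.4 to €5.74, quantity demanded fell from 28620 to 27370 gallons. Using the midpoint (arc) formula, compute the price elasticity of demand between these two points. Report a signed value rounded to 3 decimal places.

-0.731

%ΔQ = (27370 − 28620) / [(28620 + 27370)/2] = -1250/27995 = -0.044650…
%ΔP = (5.74 − 5.4) / [(5.4 + 5.74)/2] = 0.34/5.57 = 0.061041…
Arc Ed = %ΔQ / %ΔP = (-1250/27995) / (0.34/5.57) = -0.73148…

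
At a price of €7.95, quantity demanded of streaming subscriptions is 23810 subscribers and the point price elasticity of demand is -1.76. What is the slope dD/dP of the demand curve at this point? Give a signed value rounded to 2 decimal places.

Ed = (dD/dP)·(P/D) ⇒ dD/dP = Ed·D/P = (-1.76)·23810/7.95 = -5271.1446…

-5271.14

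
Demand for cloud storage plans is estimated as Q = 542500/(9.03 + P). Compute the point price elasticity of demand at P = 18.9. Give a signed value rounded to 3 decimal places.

-0.677

dQ/dP = −542500/(9.03 + P)² = -695.437. At P = 18.9, Q = 19423.6.
Ed = (dQ/dP)·(P/Q) = (-695.437) × (18.9/19423.6) = -0.67669…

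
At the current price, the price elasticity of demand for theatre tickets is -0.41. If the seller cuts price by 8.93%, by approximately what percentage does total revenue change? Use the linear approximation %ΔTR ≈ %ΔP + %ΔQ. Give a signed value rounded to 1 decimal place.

%ΔQ ≈ Ed × %ΔP = (-0.41) × (-8.93%) = +3.6613%
%ΔTR ≈ %ΔP + %ΔQ = (-8.93%) + (+3.6613%) = -5.2687%

-5.3%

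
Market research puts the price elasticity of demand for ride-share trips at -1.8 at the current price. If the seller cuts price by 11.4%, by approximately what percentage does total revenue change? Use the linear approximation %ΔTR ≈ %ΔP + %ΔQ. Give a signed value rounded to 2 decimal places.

%ΔQ ≈ Ed × %ΔP = (-1.8) × (-11.4%) = +20.5200%
%ΔTR ≈ %ΔP + %ΔQ = (-11.4%) + (+20.5200%) = +9.1200%

+9.12%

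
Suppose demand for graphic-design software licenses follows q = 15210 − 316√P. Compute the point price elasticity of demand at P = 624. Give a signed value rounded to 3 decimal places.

-0.539

dq/dP = −316/(2√P) = -6.32506. At P = 624, q = 7316.32.
Ed = (dq/dP)·(P/q) = (-6.32506) × (624/7316.32) = -0.53945…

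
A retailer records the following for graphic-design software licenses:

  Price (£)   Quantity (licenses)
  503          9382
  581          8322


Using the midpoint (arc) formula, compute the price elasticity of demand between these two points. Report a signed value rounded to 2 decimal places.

-0.83

%ΔQ = (8322 − 9382) / [(9382 + 8322)/2] = -1060/8852 = -0.119746…
%ΔP = (581 − 503) / [(503 + 581)/2] = 78/542 = 0.143911…
Arc Ed = %ΔQ / %ΔP = (-1060/8852) / (78/542) = -0.8320…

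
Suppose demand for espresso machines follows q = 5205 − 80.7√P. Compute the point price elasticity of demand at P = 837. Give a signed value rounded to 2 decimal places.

-0.41

dq/dP = −80.7/(2√P) = -1.3947. At P = 837, q = 2870.27.
Ed = (dq/dP)·(P/q) = (-1.3947) × (837/2870.27) = -0.4067…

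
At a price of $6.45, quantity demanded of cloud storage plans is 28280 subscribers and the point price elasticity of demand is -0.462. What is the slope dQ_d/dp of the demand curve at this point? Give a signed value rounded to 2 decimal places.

Ed = (dQ_d/dp)·(p/Q_d) ⇒ dQ_d/dp = Ed·Q_d/p = (-0.462)·28280/6.45 = -2025.6372…

-2025.64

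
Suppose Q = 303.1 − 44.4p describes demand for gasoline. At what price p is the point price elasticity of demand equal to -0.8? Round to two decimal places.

Ed = −44.4p/(303.1 − 44.4p). Set this equal to -0.8:
44.4p = 0.8·(303.1 − 44.4p) ⇒ 44.4p(1 + 0.8) = 0.8·303.1
p = 0.8·303.1 / (44.4·1.8) = 3.0340…

3.03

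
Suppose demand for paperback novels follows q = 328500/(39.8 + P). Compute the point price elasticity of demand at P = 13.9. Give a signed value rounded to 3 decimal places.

dq/dP = −328500/(39.8 + P)² = -113.917. At P = 13.9, q = 6117.32.
Ed = (dq/dP)·(P/q) = (-113.917) × (13.9/6117.32) = -0.25884…

-0.259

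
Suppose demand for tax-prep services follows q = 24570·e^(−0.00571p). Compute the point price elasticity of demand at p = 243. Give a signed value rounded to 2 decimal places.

dq/dp = −0.00571·q = -35.0304. At p = 243, q = 6134.91.
Ed = (dq/dp)·(p/q) = (-35.0304) × (243/6134.91) = -1.3875…

-1.39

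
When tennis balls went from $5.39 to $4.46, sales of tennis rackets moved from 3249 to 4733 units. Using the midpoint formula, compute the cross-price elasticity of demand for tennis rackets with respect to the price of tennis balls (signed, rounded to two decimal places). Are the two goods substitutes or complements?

-1.97; complements

%ΔQ_{tennis rackets} = (4733 − 3249)/avg = 1484/3991 = 0.371836…
%ΔP_{tennis balls} = (4.46 − 5.39)/avg = -0.93/4.925 = -0.188832…
E_cross = (1484/3991) / (-0.93/4.925) = -1.9691…
E_cross < 0 ⇒ the goods are complements.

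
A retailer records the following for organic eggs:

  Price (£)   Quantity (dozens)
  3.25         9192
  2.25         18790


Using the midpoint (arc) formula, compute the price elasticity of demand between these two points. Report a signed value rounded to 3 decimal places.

%ΔQ = (18790 − 9192) / [(9192 + 18790)/2] = 9598/13991 = 0.686012…
%ΔP = (2.25 − 3.25) / [(3.25 + 2.25)/2] = -1/2.75 = -0.363636…
Arc Ed = %ΔQ / %ΔP = (9598/13991) / (-1/2.75) = -1.88653…

-1.887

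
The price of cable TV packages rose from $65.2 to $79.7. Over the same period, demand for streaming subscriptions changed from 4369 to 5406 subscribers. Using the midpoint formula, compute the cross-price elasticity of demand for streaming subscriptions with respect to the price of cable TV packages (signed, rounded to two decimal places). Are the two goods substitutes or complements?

%ΔQ_{streaming subscriptions} = (5406 − 4369)/avg = 1037/4887.5 = 0.212173…
%ΔP_{cable TV packages} = (79.7 − 65.2)/avg = 14.5/72.45 = 0.200138…
E_cross = (1037/4887.5) / (14.5/72.45) = 1.0601…
E_cross > 0 ⇒ the goods are substitutes.

1.06; substitutes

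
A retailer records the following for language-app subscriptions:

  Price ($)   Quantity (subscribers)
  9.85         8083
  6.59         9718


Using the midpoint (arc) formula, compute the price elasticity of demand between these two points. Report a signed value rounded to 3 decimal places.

%ΔQ = (9718 − 8083) / [(8083 + 9718)/2] = 1635/8900.5 = 0.183697…
%ΔP = (6.59 − 9.85) / [(9.85 + 6.59)/2] = -3.26/8.22 = -0.396593…
Arc Ed = %ΔQ / %ΔP = (1635/8900.5) / (-3.26/8.22) = -0.46318…

-0.463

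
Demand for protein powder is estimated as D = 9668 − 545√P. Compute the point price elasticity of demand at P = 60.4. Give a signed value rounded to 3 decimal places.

dD/dP = −545/(2√P) = -35.0629. At P = 60.4, D = 5432.4.
Ed = (dD/dP)·(P/D) = (-35.0629) × (60.4/5432.4) = -0.38984…

-0.390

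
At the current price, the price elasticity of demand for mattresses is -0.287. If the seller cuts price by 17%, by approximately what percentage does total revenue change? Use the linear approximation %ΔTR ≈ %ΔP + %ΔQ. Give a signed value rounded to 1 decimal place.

%ΔQ ≈ Ed × %ΔP = (-0.287) × (-17%) = +4.8790%
%ΔTR ≈ %ΔP + %ΔQ = (-17%) + (+4.8790%) = -12.1210%

-12.1%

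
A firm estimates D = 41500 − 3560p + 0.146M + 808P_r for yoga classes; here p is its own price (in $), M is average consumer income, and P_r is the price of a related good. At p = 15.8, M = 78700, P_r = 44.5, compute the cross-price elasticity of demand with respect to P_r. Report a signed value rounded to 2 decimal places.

1.10

At the given values, D = 41500 − 3560(15.8) + 0.146(78700) + 808(44.5) = 32698.2.
∂D/∂P_r = 808.
E = (808) × (44.5/32698.2) = 1.0996…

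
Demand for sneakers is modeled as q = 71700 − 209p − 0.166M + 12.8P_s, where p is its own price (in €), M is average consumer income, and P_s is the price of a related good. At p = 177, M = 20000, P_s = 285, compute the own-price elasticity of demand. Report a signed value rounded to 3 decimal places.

-1.056

At the given values, q = 71700 − 209(177) − 0.166(20000) + 12.8(285) = 35035.
∂q/∂p = −209.
E = (-209) × (177/35035) = -1.05588…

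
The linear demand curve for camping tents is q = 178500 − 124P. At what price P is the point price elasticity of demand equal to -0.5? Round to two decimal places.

Ed = −124P/(178500 − 124P). Set this equal to -0.5:
124P = 0.5·(178500 − 124P) ⇒ 124P(1 + 0.5) = 0.5·178500
P = 0.5·178500 / (124·1.5) = 479.8387…

479.84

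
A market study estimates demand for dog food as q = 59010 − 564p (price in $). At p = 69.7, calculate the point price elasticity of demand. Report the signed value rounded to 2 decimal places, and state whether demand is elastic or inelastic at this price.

dq/dp = −564. At p = 69.7, q = 59010 − 564(69.7) = 19699.2.
Ed = (dq/dp)·(p/q) = −564 × (69.7/19699.2) = -1.9955…
|Ed| = 2.00 > 1, so demand is elastic.

-2.00; elastic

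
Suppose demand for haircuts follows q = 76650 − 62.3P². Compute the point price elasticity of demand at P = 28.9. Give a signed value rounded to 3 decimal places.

-4.228

dq/dP = −2·62.3·P = -3600.94. At P = 28.9, q = 24616.417.
Ed = (dq/dP)·(P/q) = (-3600.94) × (28.9/24616.417) = -4.22755…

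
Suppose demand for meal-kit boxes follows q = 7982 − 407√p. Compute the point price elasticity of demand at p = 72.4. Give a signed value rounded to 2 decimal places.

dq/dp = −407/(2√p) = -23.9164. At p = 72.4, q = 4518.91.
Ed = (dq/dp)·(p/q) = (-23.9164) × (72.4/4518.91) = -0.3831…

-0.38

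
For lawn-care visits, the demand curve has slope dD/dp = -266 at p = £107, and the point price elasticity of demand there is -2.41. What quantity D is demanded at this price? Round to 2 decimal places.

Ed = (dD/dp)·(p/D) ⇒ D = (dD/dp)·p/Ed = (-266)·107/(-2.41) = 11809.9585…

11809.96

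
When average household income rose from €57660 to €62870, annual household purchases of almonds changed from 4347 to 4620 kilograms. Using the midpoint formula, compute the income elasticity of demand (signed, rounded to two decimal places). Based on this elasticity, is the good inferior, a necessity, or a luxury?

0.70; necessity

%ΔQ = (4620 − 4347)/[( 4347 + 4620)/2] = 273/4483.5 = 0.060889…
%ΔIncome = (62870 − 57660)/[( 57660 + 62870)/2] = 5210/60265 = 0.086451…
E_income = (273/4483.5) / (5210/60265) = 0.7043…
0 < E_income < 1 ⇒ normal good, necessity.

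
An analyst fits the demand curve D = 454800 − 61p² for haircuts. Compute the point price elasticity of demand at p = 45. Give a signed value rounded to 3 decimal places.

-0.746

dD/dp = −2·61·p = -5490. At p = 45, D = 331275.
Ed = (dD/dp)·(p/D) = (-5490) × (45/331275) = -0.74575…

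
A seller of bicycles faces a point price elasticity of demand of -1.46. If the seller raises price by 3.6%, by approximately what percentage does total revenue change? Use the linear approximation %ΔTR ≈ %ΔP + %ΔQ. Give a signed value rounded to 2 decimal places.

%ΔQ ≈ Ed × %ΔP = (-1.46) × (+3.6%) = -5.2560%
%ΔTR ≈ %ΔP + %ΔQ = (+3.6%) + (-5.2560%) = -1.6560%

-1.66%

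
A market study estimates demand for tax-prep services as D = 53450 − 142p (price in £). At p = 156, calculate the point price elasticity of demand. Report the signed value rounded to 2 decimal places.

-0.71

dD/dp = −142. At p = 156, D = 53450 − 142(156) = 31298.
Ed = (dD/dp)·(p/D) = −142 × (156/31298) = -0.7077…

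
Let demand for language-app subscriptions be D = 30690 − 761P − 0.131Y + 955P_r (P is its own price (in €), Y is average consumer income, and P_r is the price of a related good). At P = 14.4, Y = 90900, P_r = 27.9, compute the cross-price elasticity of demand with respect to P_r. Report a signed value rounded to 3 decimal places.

At the given values, D = 30690 − 761(14.4) − 0.131(90900) + 955(27.9) = 34468.2.
∂D/∂P_r = 955.
E = (955) × (27.9/34468.2) = 0.77301…

0.773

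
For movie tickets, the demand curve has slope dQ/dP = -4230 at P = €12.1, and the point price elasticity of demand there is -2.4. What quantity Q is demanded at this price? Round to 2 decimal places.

Ed = (dQ/dP)·(P/Q) ⇒ Q = (dQ/dP)·P/Ed = (-4230)·12.1/(-2.4) = 21326.25

21326.25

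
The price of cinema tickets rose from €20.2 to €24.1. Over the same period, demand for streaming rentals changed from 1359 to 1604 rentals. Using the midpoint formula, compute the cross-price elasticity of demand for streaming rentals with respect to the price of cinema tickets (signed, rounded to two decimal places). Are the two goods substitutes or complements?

%ΔQ_{streaming rentals} = (1604 − 1359)/avg = 245/1481.5 = 0.165372…
%ΔP_{cinema tickets} = (24.1 − 20.2)/avg = 3.9/22.15 = 0.176072…
E_cross = (245/1481.5) / (3.9/22.15) = 0.9392…
E_cross > 0 ⇒ the goods are substitutes.

0.94; substitutes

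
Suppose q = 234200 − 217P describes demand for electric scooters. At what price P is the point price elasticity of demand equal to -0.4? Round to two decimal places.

308.36

Ed = −217P/(234200 − 217P). Set this equal to -0.4:
217P = 0.4·(234200 − 217P) ⇒ 217P(1 + 0.4) = 0.4·234200
P = 0.4·234200 / (217·1.4) = 308.3607…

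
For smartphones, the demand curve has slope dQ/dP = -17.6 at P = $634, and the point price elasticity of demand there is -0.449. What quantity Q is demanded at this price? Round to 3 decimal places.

24851.670

Ed = (dQ/dP)·(P/Q) ⇒ Q = (dQ/dP)·P/Ed = (-17.6)·634/(-0.449) = 24851.67037…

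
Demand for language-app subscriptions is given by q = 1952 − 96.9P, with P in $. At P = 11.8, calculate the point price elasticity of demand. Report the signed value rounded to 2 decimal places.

dq/dP = −96.9. At P = 11.8, q = 1952 − 96.9(11.8) = 808.58.
Ed = (dq/dP)·(P/q) = −96.9 × (11.8/808.58) = -1.4141…

-1.41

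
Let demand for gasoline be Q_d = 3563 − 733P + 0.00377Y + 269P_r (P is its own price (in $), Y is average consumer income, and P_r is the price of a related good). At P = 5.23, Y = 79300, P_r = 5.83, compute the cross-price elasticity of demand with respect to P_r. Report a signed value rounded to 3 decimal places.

0.982

At the given values, Q_d = 3563 − 733(5.23) + 0.00377(79300) + 269(5.83) = 1596.641.
∂Q_d/∂P_r = 269.
E = (269) × (5.83/1596.641) = 0.98223…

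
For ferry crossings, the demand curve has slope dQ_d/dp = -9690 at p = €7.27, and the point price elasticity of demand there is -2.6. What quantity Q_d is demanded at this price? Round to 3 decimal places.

27094.731

Ed = (dQ_d/dp)·(p/Q_d) ⇒ Q_d = (dQ_d/dp)·p/Ed = (-9690)·7.27/(-2.6) = 27094.73076…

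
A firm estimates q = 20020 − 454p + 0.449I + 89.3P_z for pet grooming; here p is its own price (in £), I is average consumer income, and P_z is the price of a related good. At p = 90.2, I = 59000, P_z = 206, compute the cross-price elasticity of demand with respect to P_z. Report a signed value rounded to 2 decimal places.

0.77

At the given values, q = 20020 − 454(90.2) + 0.449(59000) + 89.3(206) = 23956.
∂q/∂P_z = 89.3.
E = (89.3) × (206/23956) = 0.7678…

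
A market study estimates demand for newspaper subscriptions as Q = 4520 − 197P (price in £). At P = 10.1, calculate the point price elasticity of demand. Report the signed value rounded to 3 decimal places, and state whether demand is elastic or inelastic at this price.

-0.786; inelastic

dQ/dP = −197. At P = 10.1, Q = 4520 − 197(10.1) = 2530.3.
Ed = (dQ/dP)·(P/Q) = −197 × (10.1/2530.3) = -0.78634…
|Ed| = 0.786 < 1, so demand is inelastic.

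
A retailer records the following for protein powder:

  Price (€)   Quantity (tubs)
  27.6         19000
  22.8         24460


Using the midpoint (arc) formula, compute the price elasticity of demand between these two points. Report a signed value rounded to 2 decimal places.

-1.32

%ΔQ = (24460 − 19000) / [(19000 + 24460)/2] = 5460/21730 = 0.251265…
%ΔP = (22.8 − 27.6) / [(27.6 + 22.8)/2] = -4.8/25.2 = -0.190476…
Arc Ed = %ΔQ / %ΔP = (5460/21730) / (-4.8/25.2) = -1.3191…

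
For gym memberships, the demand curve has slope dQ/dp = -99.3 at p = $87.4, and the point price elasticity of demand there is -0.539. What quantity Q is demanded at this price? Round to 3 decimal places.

Ed = (dQ/dp)·(p/Q) ⇒ Q = (dQ/dp)·p/Ed = (-99.3)·87.4/(-0.539) = 16101.70686…

16101.707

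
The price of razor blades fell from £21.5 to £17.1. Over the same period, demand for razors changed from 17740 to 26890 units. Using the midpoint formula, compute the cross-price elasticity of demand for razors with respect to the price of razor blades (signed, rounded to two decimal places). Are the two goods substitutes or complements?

%ΔQ_{razors} = (26890 − 17740)/avg = 9150/22315 = 0.410038…
%ΔP_{razor blades} = (17.1 − 21.5)/avg = -4.4/19.3 = -0.227979…
E_cross = (9150/22315) / (-4.4/19.3) = -1.7985…
E_cross < 0 ⇒ the goods are complements.

-1.80; complements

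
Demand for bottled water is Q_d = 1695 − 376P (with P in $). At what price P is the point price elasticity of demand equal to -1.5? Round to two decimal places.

2.70

Ed = −376P/(1695 − 376P). Set this equal to -1.5:
376P = 1.5·(1695 − 376P) ⇒ 376P(1 + 1.5) = 1.5·1695
P = 1.5·1695 / (376·2.5) = 2.7047…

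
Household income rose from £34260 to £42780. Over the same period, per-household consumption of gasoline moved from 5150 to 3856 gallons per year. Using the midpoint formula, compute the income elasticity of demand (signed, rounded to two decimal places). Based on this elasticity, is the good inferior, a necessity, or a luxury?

-1.30; inferior

%ΔQ = (3856 − 5150)/[( 5150 + 3856)/2] = -1294/4503 = -0.287363…
%ΔIncome = (42780 − 34260)/[( 34260 + 42780)/2] = 8520/38520 = 0.221183…
E_income = (-1294/4503) / (8520/38520) = -1.2992…
E_income < 0 ⇒ inferior good.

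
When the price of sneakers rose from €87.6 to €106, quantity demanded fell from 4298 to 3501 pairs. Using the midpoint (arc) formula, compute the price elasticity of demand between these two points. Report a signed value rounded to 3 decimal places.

-1.075

%ΔQ = (3501 − 4298) / [(4298 + 3501)/2] = -797/3899.5 = -0.204385…
%ΔP = (106 − 87.6) / [(87.6 + 106)/2] = 18.4/96.8 = 0.190082…
Arc Ed = %ΔQ / %ΔP = (-797/3899.5) / (18.4/96.8) = -1.07524…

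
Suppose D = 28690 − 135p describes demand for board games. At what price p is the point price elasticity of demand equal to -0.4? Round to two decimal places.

Ed = −135p/(28690 − 135p). Set this equal to -0.4:
135p = 0.4·(28690 − 135p) ⇒ 135p(1 + 0.4) = 0.4·28690
p = 0.4·28690 / (135·1.4) = 60.7195…

60.72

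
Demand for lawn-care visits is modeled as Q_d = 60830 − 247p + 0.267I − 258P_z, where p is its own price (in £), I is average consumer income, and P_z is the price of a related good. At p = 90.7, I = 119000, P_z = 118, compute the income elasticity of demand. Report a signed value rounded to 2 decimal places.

0.80

At the given values, Q_d = 60830 − 247(90.7) + 0.267(119000) − 258(118) = 39756.1.
∂Q_d/∂I = 0.267.
E = (0.267) × (119000/39756.1) = 0.7991…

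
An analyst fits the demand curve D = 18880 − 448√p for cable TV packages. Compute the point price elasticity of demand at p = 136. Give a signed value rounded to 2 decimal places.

-0.19

dD/dp = −448/(2√p) = -19.2078. At p = 136, D = 13655.5.
Ed = (dD/dp)·(p/D) = (-19.2078) × (136/13655.5) = -0.1912…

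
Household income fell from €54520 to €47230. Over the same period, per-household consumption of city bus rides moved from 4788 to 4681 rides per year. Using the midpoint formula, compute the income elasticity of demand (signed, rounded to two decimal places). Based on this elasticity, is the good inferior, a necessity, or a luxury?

%ΔQ = (4681 − 4788)/[( 4788 + 4681)/2] = -107/4734.5 = -0.022600…
%ΔIncome = (47230 − 54520)/[( 54520 + 47230)/2] = -7290/50875 = -0.143292…
E_income = (-107/4734.5) / (-7290/50875) = 0.1577…
0 < E_income < 1 ⇒ normal good, necessity.

0.16; necessity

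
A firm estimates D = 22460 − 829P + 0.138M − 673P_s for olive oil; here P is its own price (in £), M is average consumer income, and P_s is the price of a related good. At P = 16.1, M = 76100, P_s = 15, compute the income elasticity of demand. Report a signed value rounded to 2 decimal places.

At the given values, D = 22460 − 829(16.1) + 0.138(76100) − 673(15) = 9519.9.
∂D/∂M = 0.138.
E = (0.138) × (76100/9519.9) = 1.1031…

1.10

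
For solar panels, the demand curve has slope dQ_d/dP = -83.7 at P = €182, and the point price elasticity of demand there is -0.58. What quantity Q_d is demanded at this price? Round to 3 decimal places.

Ed = (dQ_d/dP)·(P/Q_d) ⇒ Q_d = (dQ_d/dP)·P/Ed = (-83.7)·182/(-0.58) = 26264.48275…

26264.483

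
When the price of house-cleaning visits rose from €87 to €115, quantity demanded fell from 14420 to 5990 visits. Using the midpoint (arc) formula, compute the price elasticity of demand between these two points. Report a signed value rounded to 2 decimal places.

-2.98

%ΔQ = (5990 − 14420) / [(14420 + 5990)/2] = -8430/10205 = -0.826065…
%ΔP = (115 − 87) / [(87 + 115)/2] = 28/101 = 0.277227…
Arc Ed = %ΔQ / %ΔP = (-8430/10205) / (28/101) = -2.9797…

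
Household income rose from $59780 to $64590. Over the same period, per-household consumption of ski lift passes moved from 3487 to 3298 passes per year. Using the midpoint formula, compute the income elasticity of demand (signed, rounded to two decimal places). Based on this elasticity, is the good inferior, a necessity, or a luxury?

%ΔQ = (3298 − 3487)/[( 3487 + 3298)/2] = -189/3392.5 = -0.055711…
%ΔIncome = (64590 − 59780)/[( 59780 + 64590)/2] = 4810/62185 = 0.077349…
E_income = (-189/3392.5) / (4810/62185) = -0.7202…
E_income < 0 ⇒ inferior good.

-0.72; inferior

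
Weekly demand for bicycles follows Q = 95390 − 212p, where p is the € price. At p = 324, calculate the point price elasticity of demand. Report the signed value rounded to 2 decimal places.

dQ/dp = −212. At p = 324, Q = 95390 − 212(324) = 26702.
Ed = (dQ/dp)·(p/Q) = −212 × (324/26702) = -2.5723…

-2.57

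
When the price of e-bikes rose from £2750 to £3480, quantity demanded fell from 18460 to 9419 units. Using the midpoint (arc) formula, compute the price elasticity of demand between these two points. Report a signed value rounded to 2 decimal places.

-2.77

%ΔQ = (9419 − 18460) / [(18460 + 9419)/2] = -9041/13939.5 = -0.648588…
%ΔP = (3480 − 2750) / [(2750 + 3480)/2] = 730/3115 = 0.234349…
Arc Ed = %ΔQ / %ΔP = (-9041/13939.5) / (730/3115) = -2.7676…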